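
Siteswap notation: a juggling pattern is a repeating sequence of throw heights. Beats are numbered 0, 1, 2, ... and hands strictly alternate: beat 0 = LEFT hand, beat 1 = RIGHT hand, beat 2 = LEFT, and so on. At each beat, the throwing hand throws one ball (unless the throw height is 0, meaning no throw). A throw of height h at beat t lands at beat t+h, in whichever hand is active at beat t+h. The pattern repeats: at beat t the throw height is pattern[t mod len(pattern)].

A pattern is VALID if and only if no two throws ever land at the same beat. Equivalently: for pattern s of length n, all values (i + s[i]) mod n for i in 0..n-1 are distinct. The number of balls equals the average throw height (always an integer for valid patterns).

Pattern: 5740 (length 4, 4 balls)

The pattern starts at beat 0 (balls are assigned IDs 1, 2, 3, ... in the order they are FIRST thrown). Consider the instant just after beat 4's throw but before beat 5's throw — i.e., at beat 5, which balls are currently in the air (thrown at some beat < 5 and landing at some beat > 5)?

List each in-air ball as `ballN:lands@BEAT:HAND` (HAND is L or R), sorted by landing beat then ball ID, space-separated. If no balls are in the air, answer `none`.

Beat 0 (L): throw ball1 h=5 -> lands@5:R; in-air after throw: [b1@5:R]
Beat 1 (R): throw ball2 h=7 -> lands@8:L; in-air after throw: [b1@5:R b2@8:L]
Beat 2 (L): throw ball3 h=4 -> lands@6:L; in-air after throw: [b1@5:R b3@6:L b2@8:L]
Beat 4 (L): throw ball4 h=5 -> lands@9:R; in-air after throw: [b1@5:R b3@6:L b2@8:L b4@9:R]
Beat 5 (R): throw ball1 h=7 -> lands@12:L; in-air after throw: [b3@6:L b2@8:L b4@9:R b1@12:L]

Answer: ball3:lands@6:L ball2:lands@8:L ball4:lands@9:R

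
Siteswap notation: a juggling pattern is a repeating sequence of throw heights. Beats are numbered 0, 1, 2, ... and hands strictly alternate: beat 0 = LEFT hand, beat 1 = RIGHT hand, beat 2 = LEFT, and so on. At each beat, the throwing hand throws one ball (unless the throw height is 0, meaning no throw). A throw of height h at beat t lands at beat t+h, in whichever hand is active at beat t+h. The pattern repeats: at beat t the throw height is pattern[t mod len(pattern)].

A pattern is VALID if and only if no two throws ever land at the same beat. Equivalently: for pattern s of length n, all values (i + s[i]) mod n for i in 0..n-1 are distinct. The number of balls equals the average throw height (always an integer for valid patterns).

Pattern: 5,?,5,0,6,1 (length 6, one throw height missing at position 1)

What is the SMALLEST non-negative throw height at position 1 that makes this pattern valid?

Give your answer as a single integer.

Answer: 1

Derivation:
i=0: (0 + 5) mod 6 = 5
i=1: s[i]=? (unknown)
i=2: (2 + 5) mod 6 = 1
i=3: (3 + 0) mod 6 = 3
i=4: (4 + 6) mod 6 = 4
i=5: (5 + 1) mod 6 = 0
Known residues: [0, 1, 3, 4, 5]; need a permutation of 0..5, so missing residue r = 2
Need (1 + s) mod 6 = 2; smallest s = (2 - 1) mod 6 = 1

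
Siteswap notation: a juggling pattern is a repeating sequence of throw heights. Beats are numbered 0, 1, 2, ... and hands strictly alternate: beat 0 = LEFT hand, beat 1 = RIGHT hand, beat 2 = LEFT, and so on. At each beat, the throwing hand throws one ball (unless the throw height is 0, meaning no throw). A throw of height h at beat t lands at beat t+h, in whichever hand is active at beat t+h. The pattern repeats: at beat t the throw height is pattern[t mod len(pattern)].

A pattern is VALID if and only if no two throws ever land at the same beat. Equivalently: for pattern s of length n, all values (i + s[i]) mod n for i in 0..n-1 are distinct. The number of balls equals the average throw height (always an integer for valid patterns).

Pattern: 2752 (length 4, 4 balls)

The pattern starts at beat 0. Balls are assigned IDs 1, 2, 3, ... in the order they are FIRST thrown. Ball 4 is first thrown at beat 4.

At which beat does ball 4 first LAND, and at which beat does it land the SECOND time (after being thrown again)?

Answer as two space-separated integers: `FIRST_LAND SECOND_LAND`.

Beat 0 (L): throw ball1 h=2 -> lands@2:L; in-air after throw: [b1@2:L]
Beat 1 (R): throw ball2 h=7 -> lands@8:L; in-air after throw: [b1@2:L b2@8:L]
Beat 2 (L): throw ball1 h=5 -> lands@7:R; in-air after throw: [b1@7:R b2@8:L]
Beat 3 (R): throw ball3 h=2 -> lands@5:R; in-air after throw: [b3@5:R b1@7:R b2@8:L]
Beat 4 (L): throw ball4 h=2 -> lands@6:L; in-air after throw: [b3@5:R b4@6:L b1@7:R b2@8:L]
Beat 5 (R): throw ball3 h=7 -> lands@12:L; in-air after throw: [b4@6:L b1@7:R b2@8:L b3@12:L]
Beat 6 (L): throw ball4 h=5 -> lands@11:R; in-air after throw: [b1@7:R b2@8:L b4@11:R b3@12:L]
Beat 7 (R): throw ball1 h=2 -> lands@9:R; in-air after throw: [b2@8:L b1@9:R b4@11:R b3@12:L]
Beat 8 (L): throw ball2 h=2 -> lands@10:L; in-air after throw: [b1@9:R b2@10:L b4@11:R b3@12:L]
Beat 9 (R): throw ball1 h=7 -> lands@16:L; in-air after throw: [b2@10:L b4@11:R b3@12:L b1@16:L]
Beat 10 (L): throw ball2 h=5 -> lands@15:R; in-air after throw: [b4@11:R b3@12:L b2@15:R b1@16:L]
Beat 11 (R): throw ball4 h=2 -> lands@13:R; in-air after throw: [b3@12:L b4@13:R b2@15:R b1@16:L]
Ball 4: thrown@4 h=2 -> first land @6; rethrown@6 h=5 -> second land @11

Answer: 6 11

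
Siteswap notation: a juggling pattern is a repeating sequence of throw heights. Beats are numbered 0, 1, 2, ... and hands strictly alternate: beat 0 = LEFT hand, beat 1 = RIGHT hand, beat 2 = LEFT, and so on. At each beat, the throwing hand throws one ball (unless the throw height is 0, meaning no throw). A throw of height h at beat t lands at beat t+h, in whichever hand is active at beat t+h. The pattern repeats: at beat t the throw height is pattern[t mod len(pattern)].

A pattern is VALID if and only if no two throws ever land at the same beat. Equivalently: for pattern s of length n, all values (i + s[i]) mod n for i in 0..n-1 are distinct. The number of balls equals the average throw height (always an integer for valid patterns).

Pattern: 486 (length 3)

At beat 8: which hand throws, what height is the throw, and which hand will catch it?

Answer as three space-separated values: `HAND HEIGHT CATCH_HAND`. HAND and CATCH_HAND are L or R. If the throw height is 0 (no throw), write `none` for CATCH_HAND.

Beat 8: 8 mod 2 = 0, so hand = L
Throw height = pattern[8 mod 3] = pattern[2] = 6
Lands at beat 8+6=14, 14 mod 2 = 0, so catch hand = L

Answer: L 6 L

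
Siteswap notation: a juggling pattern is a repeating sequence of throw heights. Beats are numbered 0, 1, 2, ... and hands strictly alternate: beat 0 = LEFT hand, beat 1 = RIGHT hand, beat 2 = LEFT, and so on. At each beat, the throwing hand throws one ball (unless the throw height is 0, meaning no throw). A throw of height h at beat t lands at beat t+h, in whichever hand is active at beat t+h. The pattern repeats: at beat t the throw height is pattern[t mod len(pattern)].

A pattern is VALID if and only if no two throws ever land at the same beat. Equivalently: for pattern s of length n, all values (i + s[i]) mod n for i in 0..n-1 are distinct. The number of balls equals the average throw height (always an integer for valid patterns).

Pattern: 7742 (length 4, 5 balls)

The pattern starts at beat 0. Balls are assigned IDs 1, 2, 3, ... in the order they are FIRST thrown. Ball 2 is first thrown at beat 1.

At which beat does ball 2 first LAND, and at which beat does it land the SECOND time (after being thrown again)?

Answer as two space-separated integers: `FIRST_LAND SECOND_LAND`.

Answer: 8 15

Derivation:
Beat 0 (L): throw ball1 h=7 -> lands@7:R; in-air after throw: [b1@7:R]
Beat 1 (R): throw ball2 h=7 -> lands@8:L; in-air after throw: [b1@7:R b2@8:L]
Beat 2 (L): throw ball3 h=4 -> lands@6:L; in-air after throw: [b3@6:L b1@7:R b2@8:L]
Beat 3 (R): throw ball4 h=2 -> lands@5:R; in-air after throw: [b4@5:R b3@6:L b1@7:R b2@8:L]
Beat 4 (L): throw ball5 h=7 -> lands@11:R; in-air after throw: [b4@5:R b3@6:L b1@7:R b2@8:L b5@11:R]
Beat 5 (R): throw ball4 h=7 -> lands@12:L; in-air after throw: [b3@6:L b1@7:R b2@8:L b5@11:R b4@12:L]
Beat 6 (L): throw ball3 h=4 -> lands@10:L; in-air after throw: [b1@7:R b2@8:L b3@10:L b5@11:R b4@12:L]
Beat 7 (R): throw ball1 h=2 -> lands@9:R; in-air after throw: [b2@8:L b1@9:R b3@10:L b5@11:R b4@12:L]
Beat 8 (L): throw ball2 h=7 -> lands@15:R; in-air after throw: [b1@9:R b3@10:L b5@11:R b4@12:L b2@15:R]
Beat 9 (R): throw ball1 h=7 -> lands@16:L; in-air after throw: [b3@10:L b5@11:R b4@12:L b2@15:R b1@16:L]
Beat 10 (L): throw ball3 h=4 -> lands@14:L; in-air after throw: [b5@11:R b4@12:L b3@14:L b2@15:R b1@16:L]
Beat 11 (R): throw ball5 h=2 -> lands@13:R; in-air after throw: [b4@12:L b5@13:R b3@14:L b2@15:R b1@16:L]
Beat 12 (L): throw ball4 h=7 -> lands@19:R; in-air after throw: [b5@13:R b3@14:L b2@15:R b1@16:L b4@19:R]
Beat 13 (R): throw ball5 h=7 -> lands@20:L; in-air after throw: [b3@14:L b2@15:R b1@16:L b4@19:R b5@20:L]
Beat 14 (L): throw ball3 h=4 -> lands@18:L; in-air after throw: [b2@15:R b1@16:L b3@18:L b4@19:R b5@20:L]
Beat 15 (R): throw ball2 h=2 -> lands@17:R; in-air after throw: [b1@16:L b2@17:R b3@18:L b4@19:R b5@20:L]
Ball 2: thrown@1 h=7 -> first land @8; rethrown@8 h=7 -> second land @15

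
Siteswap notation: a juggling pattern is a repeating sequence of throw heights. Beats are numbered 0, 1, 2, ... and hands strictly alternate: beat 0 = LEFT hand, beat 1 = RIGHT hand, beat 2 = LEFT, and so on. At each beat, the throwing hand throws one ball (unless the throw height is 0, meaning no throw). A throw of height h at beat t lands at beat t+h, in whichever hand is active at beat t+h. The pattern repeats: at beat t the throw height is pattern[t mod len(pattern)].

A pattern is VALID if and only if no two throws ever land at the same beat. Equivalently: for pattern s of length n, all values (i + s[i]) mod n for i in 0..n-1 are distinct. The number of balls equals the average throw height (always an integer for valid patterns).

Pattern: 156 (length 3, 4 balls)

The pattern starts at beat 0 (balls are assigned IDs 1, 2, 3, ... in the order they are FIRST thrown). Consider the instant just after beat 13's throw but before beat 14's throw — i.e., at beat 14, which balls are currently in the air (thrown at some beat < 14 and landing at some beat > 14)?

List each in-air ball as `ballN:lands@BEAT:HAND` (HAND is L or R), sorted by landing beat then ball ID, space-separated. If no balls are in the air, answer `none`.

Answer: ball3:lands@15:R ball4:lands@17:R ball1:lands@18:L

Derivation:
Beat 0 (L): throw ball1 h=1 -> lands@1:R; in-air after throw: [b1@1:R]
Beat 1 (R): throw ball1 h=5 -> lands@6:L; in-air after throw: [b1@6:L]
Beat 2 (L): throw ball2 h=6 -> lands@8:L; in-air after throw: [b1@6:L b2@8:L]
Beat 3 (R): throw ball3 h=1 -> lands@4:L; in-air after throw: [b3@4:L b1@6:L b2@8:L]
Beat 4 (L): throw ball3 h=5 -> lands@9:R; in-air after throw: [b1@6:L b2@8:L b3@9:R]
Beat 5 (R): throw ball4 h=6 -> lands@11:R; in-air after throw: [b1@6:L b2@8:L b3@9:R b4@11:R]
Beat 6 (L): throw ball1 h=1 -> lands@7:R; in-air after throw: [b1@7:R b2@8:L b3@9:R b4@11:R]
Beat 7 (R): throw ball1 h=5 -> lands@12:L; in-air after throw: [b2@8:L b3@9:R b4@11:R b1@12:L]
Beat 8 (L): throw ball2 h=6 -> lands@14:L; in-air after throw: [b3@9:R b4@11:R b1@12:L b2@14:L]
Beat 9 (R): throw ball3 h=1 -> lands@10:L; in-air after throw: [b3@10:L b4@11:R b1@12:L b2@14:L]
Beat 10 (L): throw ball3 h=5 -> lands@15:R; in-air after throw: [b4@11:R b1@12:L b2@14:L b3@15:R]
Beat 11 (R): throw ball4 h=6 -> lands@17:R; in-air after throw: [b1@12:L b2@14:L b3@15:R b4@17:R]
Beat 12 (L): throw ball1 h=1 -> lands@13:R; in-air after throw: [b1@13:R b2@14:L b3@15:R b4@17:R]
Beat 13 (R): throw ball1 h=5 -> lands@18:L; in-air after throw: [b2@14:L b3@15:R b4@17:R b1@18:L]
Beat 14 (L): throw ball2 h=6 -> lands@20:L; in-air after throw: [b3@15:R b4@17:R b1@18:L b2@20:L]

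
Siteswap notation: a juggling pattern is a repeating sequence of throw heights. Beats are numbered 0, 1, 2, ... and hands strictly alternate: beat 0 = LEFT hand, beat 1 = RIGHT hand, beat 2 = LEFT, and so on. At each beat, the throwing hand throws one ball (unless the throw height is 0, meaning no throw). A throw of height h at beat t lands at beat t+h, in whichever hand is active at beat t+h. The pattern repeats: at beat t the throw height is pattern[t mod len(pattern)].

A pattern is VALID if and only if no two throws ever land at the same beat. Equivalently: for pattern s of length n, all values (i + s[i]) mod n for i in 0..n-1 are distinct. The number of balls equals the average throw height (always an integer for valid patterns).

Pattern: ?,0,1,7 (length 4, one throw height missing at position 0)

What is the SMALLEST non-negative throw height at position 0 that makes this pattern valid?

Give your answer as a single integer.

i=0: s[i]=? (unknown)
i=1: (1 + 0) mod 4 = 1
i=2: (2 + 1) mod 4 = 3
i=3: (3 + 7) mod 4 = 2
Known residues: [1, 2, 3]; need a permutation of 0..3, so missing residue r = 0
Need (0 + s) mod 4 = 0; smallest s = (0 - 0) mod 4 = 0

Answer: 0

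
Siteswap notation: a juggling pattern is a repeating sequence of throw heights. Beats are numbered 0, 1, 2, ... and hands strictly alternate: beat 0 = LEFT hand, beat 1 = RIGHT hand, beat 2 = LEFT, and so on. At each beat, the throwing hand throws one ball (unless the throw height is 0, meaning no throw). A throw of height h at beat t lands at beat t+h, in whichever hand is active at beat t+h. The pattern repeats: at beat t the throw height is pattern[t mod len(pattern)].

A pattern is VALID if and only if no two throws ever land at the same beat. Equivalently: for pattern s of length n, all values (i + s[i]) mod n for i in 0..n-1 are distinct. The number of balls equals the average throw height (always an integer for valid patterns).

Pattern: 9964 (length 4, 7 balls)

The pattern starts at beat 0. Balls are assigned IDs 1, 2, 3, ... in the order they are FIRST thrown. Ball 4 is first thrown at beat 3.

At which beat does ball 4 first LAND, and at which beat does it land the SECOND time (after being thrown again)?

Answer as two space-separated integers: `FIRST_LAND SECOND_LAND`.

Beat 0 (L): throw ball1 h=9 -> lands@9:R; in-air after throw: [b1@9:R]
Beat 1 (R): throw ball2 h=9 -> lands@10:L; in-air after throw: [b1@9:R b2@10:L]
Beat 2 (L): throw ball3 h=6 -> lands@8:L; in-air after throw: [b3@8:L b1@9:R b2@10:L]
Beat 3 (R): throw ball4 h=4 -> lands@7:R; in-air after throw: [b4@7:R b3@8:L b1@9:R b2@10:L]
Beat 4 (L): throw ball5 h=9 -> lands@13:R; in-air after throw: [b4@7:R b3@8:L b1@9:R b2@10:L b5@13:R]
Beat 5 (R): throw ball6 h=9 -> lands@14:L; in-air after throw: [b4@7:R b3@8:L b1@9:R b2@10:L b5@13:R b6@14:L]
Beat 6 (L): throw ball7 h=6 -> lands@12:L; in-air after throw: [b4@7:R b3@8:L b1@9:R b2@10:L b7@12:L b5@13:R b6@14:L]
Beat 7 (R): throw ball4 h=4 -> lands@11:R; in-air after throw: [b3@8:L b1@9:R b2@10:L b4@11:R b7@12:L b5@13:R b6@14:L]
Beat 8 (L): throw ball3 h=9 -> lands@17:R; in-air after throw: [b1@9:R b2@10:L b4@11:R b7@12:L b5@13:R b6@14:L b3@17:R]
Beat 9 (R): throw ball1 h=9 -> lands@18:L; in-air after throw: [b2@10:L b4@11:R b7@12:L b5@13:R b6@14:L b3@17:R b1@18:L]
Beat 10 (L): throw ball2 h=6 -> lands@16:L; in-air after throw: [b4@11:R b7@12:L b5@13:R b6@14:L b2@16:L b3@17:R b1@18:L]
Beat 11 (R): throw ball4 h=4 -> lands@15:R; in-air after throw: [b7@12:L b5@13:R b6@14:L b4@15:R b2@16:L b3@17:R b1@18:L]
Ball 4: thrown@3 h=4 -> first land @7; rethrown@7 h=4 -> second land @11

Answer: 7 11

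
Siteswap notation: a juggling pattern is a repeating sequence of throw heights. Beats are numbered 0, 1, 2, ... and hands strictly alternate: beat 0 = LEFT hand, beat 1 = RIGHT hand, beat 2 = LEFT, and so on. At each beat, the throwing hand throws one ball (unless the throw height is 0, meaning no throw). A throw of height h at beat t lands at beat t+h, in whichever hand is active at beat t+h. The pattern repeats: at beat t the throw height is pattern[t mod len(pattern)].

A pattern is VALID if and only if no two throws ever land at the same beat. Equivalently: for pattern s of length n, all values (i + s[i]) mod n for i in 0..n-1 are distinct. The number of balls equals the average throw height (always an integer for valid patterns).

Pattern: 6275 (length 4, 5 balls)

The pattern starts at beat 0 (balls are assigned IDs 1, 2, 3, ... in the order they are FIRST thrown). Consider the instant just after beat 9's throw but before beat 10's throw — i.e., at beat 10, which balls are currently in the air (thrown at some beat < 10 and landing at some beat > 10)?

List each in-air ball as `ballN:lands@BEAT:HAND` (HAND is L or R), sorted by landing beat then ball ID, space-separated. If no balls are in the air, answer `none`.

Answer: ball3:lands@11:R ball5:lands@12:L ball1:lands@13:R ball2:lands@14:L

Derivation:
Beat 0 (L): throw ball1 h=6 -> lands@6:L; in-air after throw: [b1@6:L]
Beat 1 (R): throw ball2 h=2 -> lands@3:R; in-air after throw: [b2@3:R b1@6:L]
Beat 2 (L): throw ball3 h=7 -> lands@9:R; in-air after throw: [b2@3:R b1@6:L b3@9:R]
Beat 3 (R): throw ball2 h=5 -> lands@8:L; in-air after throw: [b1@6:L b2@8:L b3@9:R]
Beat 4 (L): throw ball4 h=6 -> lands@10:L; in-air after throw: [b1@6:L b2@8:L b3@9:R b4@10:L]
Beat 5 (R): throw ball5 h=2 -> lands@7:R; in-air after throw: [b1@6:L b5@7:R b2@8:L b3@9:R b4@10:L]
Beat 6 (L): throw ball1 h=7 -> lands@13:R; in-air after throw: [b5@7:R b2@8:L b3@9:R b4@10:L b1@13:R]
Beat 7 (R): throw ball5 h=5 -> lands@12:L; in-air after throw: [b2@8:L b3@9:R b4@10:L b5@12:L b1@13:R]
Beat 8 (L): throw ball2 h=6 -> lands@14:L; in-air after throw: [b3@9:R b4@10:L b5@12:L b1@13:R b2@14:L]
Beat 9 (R): throw ball3 h=2 -> lands@11:R; in-air after throw: [b4@10:L b3@11:R b5@12:L b1@13:R b2@14:L]
Beat 10 (L): throw ball4 h=7 -> lands@17:R; in-air after throw: [b3@11:R b5@12:L b1@13:R b2@14:L b4@17:R]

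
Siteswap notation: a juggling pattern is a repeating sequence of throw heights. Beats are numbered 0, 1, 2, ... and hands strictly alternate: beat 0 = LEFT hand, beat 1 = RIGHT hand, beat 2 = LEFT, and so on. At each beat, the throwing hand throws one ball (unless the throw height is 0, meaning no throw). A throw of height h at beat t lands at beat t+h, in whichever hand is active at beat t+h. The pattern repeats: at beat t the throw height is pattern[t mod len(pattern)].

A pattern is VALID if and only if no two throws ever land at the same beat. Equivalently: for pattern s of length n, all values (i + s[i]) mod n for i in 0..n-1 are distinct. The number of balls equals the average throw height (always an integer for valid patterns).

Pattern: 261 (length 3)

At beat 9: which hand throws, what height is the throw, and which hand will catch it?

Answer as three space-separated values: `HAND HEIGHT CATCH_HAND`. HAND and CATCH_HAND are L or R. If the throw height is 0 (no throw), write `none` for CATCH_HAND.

Beat 9: 9 mod 2 = 1, so hand = R
Throw height = pattern[9 mod 3] = pattern[0] = 2
Lands at beat 9+2=11, 11 mod 2 = 1, so catch hand = R

Answer: R 2 R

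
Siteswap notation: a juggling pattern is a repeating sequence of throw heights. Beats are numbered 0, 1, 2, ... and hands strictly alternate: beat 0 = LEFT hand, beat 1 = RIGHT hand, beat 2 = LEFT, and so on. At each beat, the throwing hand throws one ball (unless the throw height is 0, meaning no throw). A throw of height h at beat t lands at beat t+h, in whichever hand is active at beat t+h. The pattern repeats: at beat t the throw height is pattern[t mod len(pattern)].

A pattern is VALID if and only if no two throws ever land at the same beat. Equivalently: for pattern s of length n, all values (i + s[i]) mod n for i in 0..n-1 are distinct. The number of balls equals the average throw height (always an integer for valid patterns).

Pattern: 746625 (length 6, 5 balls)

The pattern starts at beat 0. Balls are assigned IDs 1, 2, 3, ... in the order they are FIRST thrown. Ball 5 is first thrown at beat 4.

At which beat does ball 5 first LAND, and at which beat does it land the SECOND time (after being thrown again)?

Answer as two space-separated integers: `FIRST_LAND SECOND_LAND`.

Answer: 6 13

Derivation:
Beat 0 (L): throw ball1 h=7 -> lands@7:R; in-air after throw: [b1@7:R]
Beat 1 (R): throw ball2 h=4 -> lands@5:R; in-air after throw: [b2@5:R b1@7:R]
Beat 2 (L): throw ball3 h=6 -> lands@8:L; in-air after throw: [b2@5:R b1@7:R b3@8:L]
Beat 3 (R): throw ball4 h=6 -> lands@9:R; in-air after throw: [b2@5:R b1@7:R b3@8:L b4@9:R]
Beat 4 (L): throw ball5 h=2 -> lands@6:L; in-air after throw: [b2@5:R b5@6:L b1@7:R b3@8:L b4@9:R]
Beat 5 (R): throw ball2 h=5 -> lands@10:L; in-air after throw: [b5@6:L b1@7:R b3@8:L b4@9:R b2@10:L]
Beat 6 (L): throw ball5 h=7 -> lands@13:R; in-air after throw: [b1@7:R b3@8:L b4@9:R b2@10:L b5@13:R]
Beat 7 (R): throw ball1 h=4 -> lands@11:R; in-air after throw: [b3@8:L b4@9:R b2@10:L b1@11:R b5@13:R]
Beat 8 (L): throw ball3 h=6 -> lands@14:L; in-air after throw: [b4@9:R b2@10:L b1@11:R b5@13:R b3@14:L]
Beat 9 (R): throw ball4 h=6 -> lands@15:R; in-air after throw: [b2@10:L b1@11:R b5@13:R b3@14:L b4@15:R]
Beat 10 (L): throw ball2 h=2 -> lands@12:L; in-air after throw: [b1@11:R b2@12:L b5@13:R b3@14:L b4@15:R]
Beat 11 (R): throw ball1 h=5 -> lands@16:L; in-air after throw: [b2@12:L b5@13:R b3@14:L b4@15:R b1@16:L]
Beat 12 (L): throw ball2 h=7 -> lands@19:R; in-air after throw: [b5@13:R b3@14:L b4@15:R b1@16:L b2@19:R]
Beat 13 (R): throw ball5 h=4 -> lands@17:R; in-air after throw: [b3@14:L b4@15:R b1@16:L b5@17:R b2@19:R]
Ball 5: thrown@4 h=2 -> first land @6; rethrown@6 h=7 -> second land @13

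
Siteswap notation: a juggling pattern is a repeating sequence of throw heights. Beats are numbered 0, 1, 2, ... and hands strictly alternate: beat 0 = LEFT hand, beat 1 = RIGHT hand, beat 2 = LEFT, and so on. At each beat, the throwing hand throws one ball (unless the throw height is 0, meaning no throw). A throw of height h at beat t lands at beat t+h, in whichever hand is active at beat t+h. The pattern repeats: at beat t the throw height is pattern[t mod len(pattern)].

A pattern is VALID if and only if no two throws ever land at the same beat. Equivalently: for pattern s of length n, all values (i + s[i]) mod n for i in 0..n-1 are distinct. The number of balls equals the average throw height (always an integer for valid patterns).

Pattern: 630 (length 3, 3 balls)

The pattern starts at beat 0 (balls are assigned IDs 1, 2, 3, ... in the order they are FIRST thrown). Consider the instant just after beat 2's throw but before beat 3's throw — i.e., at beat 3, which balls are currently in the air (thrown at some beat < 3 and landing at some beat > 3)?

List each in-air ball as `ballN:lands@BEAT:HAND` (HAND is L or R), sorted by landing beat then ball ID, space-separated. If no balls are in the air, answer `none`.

Answer: ball2:lands@4:L ball1:lands@6:L

Derivation:
Beat 0 (L): throw ball1 h=6 -> lands@6:L; in-air after throw: [b1@6:L]
Beat 1 (R): throw ball2 h=3 -> lands@4:L; in-air after throw: [b2@4:L b1@6:L]
Beat 3 (R): throw ball3 h=6 -> lands@9:R; in-air after throw: [b2@4:L b1@6:L b3@9:R]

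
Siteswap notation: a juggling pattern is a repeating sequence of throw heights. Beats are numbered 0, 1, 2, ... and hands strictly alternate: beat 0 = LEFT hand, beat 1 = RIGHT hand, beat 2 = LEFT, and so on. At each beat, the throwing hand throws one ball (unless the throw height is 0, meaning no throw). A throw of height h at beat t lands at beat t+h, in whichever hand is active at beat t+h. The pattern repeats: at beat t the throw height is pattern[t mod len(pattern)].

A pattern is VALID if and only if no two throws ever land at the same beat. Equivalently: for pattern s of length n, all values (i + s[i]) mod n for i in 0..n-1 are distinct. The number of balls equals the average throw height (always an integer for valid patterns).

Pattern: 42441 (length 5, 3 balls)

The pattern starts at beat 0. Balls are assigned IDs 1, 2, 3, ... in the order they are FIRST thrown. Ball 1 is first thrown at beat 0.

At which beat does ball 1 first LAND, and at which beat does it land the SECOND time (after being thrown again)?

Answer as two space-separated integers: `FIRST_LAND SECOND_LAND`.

Answer: 4 5

Derivation:
Beat 0 (L): throw ball1 h=4 -> lands@4:L; in-air after throw: [b1@4:L]
Beat 1 (R): throw ball2 h=2 -> lands@3:R; in-air after throw: [b2@3:R b1@4:L]
Beat 2 (L): throw ball3 h=4 -> lands@6:L; in-air after throw: [b2@3:R b1@4:L b3@6:L]
Beat 3 (R): throw ball2 h=4 -> lands@7:R; in-air after throw: [b1@4:L b3@6:L b2@7:R]
Beat 4 (L): throw ball1 h=1 -> lands@5:R; in-air after throw: [b1@5:R b3@6:L b2@7:R]
Beat 5 (R): throw ball1 h=4 -> lands@9:R; in-air after throw: [b3@6:L b2@7:R b1@9:R]
Ball 1: thrown@0 h=4 -> first land @4; rethrown@4 h=1 -> second land @5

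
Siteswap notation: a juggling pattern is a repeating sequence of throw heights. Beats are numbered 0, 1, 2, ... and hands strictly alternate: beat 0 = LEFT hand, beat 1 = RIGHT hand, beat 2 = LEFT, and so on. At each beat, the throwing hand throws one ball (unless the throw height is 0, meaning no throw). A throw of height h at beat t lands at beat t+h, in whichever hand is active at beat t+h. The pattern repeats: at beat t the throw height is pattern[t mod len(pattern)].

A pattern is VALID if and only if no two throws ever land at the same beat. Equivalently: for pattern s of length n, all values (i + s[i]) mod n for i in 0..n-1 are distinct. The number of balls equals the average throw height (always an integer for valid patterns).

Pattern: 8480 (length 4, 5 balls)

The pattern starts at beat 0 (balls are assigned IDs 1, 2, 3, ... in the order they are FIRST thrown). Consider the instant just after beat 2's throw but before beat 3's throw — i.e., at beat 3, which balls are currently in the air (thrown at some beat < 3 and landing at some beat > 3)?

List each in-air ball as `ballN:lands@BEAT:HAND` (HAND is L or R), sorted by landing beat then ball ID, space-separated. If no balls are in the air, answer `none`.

Beat 0 (L): throw ball1 h=8 -> lands@8:L; in-air after throw: [b1@8:L]
Beat 1 (R): throw ball2 h=4 -> lands@5:R; in-air after throw: [b2@5:R b1@8:L]
Beat 2 (L): throw ball3 h=8 -> lands@10:L; in-air after throw: [b2@5:R b1@8:L b3@10:L]

Answer: ball2:lands@5:R ball1:lands@8:L ball3:lands@10:L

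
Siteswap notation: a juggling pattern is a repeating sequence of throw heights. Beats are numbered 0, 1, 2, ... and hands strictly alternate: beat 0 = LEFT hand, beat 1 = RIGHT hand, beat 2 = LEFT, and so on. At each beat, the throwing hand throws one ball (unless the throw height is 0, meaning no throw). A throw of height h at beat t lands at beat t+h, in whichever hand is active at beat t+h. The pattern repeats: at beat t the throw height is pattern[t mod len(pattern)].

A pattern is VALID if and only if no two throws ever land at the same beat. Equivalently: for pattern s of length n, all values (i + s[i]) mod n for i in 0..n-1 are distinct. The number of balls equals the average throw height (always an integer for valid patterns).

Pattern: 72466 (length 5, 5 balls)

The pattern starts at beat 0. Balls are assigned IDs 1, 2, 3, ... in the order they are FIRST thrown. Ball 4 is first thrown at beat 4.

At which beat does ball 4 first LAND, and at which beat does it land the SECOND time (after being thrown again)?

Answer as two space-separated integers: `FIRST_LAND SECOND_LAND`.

Answer: 10 17

Derivation:
Beat 0 (L): throw ball1 h=7 -> lands@7:R; in-air after throw: [b1@7:R]
Beat 1 (R): throw ball2 h=2 -> lands@3:R; in-air after throw: [b2@3:R b1@7:R]
Beat 2 (L): throw ball3 h=4 -> lands@6:L; in-air after throw: [b2@3:R b3@6:L b1@7:R]
Beat 3 (R): throw ball2 h=6 -> lands@9:R; in-air after throw: [b3@6:L b1@7:R b2@9:R]
Beat 4 (L): throw ball4 h=6 -> lands@10:L; in-air after throw: [b3@6:L b1@7:R b2@9:R b4@10:L]
Beat 5 (R): throw ball5 h=7 -> lands@12:L; in-air after throw: [b3@6:L b1@7:R b2@9:R b4@10:L b5@12:L]
Beat 6 (L): throw ball3 h=2 -> lands@8:L; in-air after throw: [b1@7:R b3@8:L b2@9:R b4@10:L b5@12:L]
Beat 7 (R): throw ball1 h=4 -> lands@11:R; in-air after throw: [b3@8:L b2@9:R b4@10:L b1@11:R b5@12:L]
Beat 8 (L): throw ball3 h=6 -> lands@14:L; in-air after throw: [b2@9:R b4@10:L b1@11:R b5@12:L b3@14:L]
Beat 9 (R): throw ball2 h=6 -> lands@15:R; in-air after throw: [b4@10:L b1@11:R b5@12:L b3@14:L b2@15:R]
Beat 10 (L): throw ball4 h=7 -> lands@17:R; in-air after throw: [b1@11:R b5@12:L b3@14:L b2@15:R b4@17:R]
Beat 11 (R): throw ball1 h=2 -> lands@13:R; in-air after throw: [b5@12:L b1@13:R b3@14:L b2@15:R b4@17:R]
Beat 12 (L): throw ball5 h=4 -> lands@16:L; in-air after throw: [b1@13:R b3@14:L b2@15:R b5@16:L b4@17:R]
Beat 13 (R): throw ball1 h=6 -> lands@19:R; in-air after throw: [b3@14:L b2@15:R b5@16:L b4@17:R b1@19:R]
Beat 14 (L): throw ball3 h=6 -> lands@20:L; in-air after throw: [b2@15:R b5@16:L b4@17:R b1@19:R b3@20:L]
Beat 15 (R): throw ball2 h=7 -> lands@22:L; in-air after throw: [b5@16:L b4@17:R b1@19:R b3@20:L b2@22:L]
Beat 16 (L): throw ball5 h=2 -> lands@18:L; in-air after throw: [b4@17:R b5@18:L b1@19:R b3@20:L b2@22:L]
Beat 17 (R): throw ball4 h=4 -> lands@21:R; in-air after throw: [b5@18:L b1@19:R b3@20:L b4@21:R b2@22:L]
Ball 4: thrown@4 h=6 -> first land @10; rethrown@10 h=7 -> second land @17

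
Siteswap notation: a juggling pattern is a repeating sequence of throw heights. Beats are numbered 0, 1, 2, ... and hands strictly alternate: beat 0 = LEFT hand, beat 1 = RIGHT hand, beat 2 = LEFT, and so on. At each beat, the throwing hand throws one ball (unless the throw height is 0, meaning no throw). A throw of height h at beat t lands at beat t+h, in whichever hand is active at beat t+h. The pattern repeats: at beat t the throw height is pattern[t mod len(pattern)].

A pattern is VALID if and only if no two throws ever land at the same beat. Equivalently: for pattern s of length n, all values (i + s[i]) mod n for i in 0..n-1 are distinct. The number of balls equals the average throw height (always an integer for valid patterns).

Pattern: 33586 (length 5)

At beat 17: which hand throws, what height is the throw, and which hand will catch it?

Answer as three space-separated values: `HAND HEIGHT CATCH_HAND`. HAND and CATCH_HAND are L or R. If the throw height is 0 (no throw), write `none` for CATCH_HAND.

Beat 17: 17 mod 2 = 1, so hand = R
Throw height = pattern[17 mod 5] = pattern[2] = 5
Lands at beat 17+5=22, 22 mod 2 = 0, so catch hand = L

Answer: R 5 L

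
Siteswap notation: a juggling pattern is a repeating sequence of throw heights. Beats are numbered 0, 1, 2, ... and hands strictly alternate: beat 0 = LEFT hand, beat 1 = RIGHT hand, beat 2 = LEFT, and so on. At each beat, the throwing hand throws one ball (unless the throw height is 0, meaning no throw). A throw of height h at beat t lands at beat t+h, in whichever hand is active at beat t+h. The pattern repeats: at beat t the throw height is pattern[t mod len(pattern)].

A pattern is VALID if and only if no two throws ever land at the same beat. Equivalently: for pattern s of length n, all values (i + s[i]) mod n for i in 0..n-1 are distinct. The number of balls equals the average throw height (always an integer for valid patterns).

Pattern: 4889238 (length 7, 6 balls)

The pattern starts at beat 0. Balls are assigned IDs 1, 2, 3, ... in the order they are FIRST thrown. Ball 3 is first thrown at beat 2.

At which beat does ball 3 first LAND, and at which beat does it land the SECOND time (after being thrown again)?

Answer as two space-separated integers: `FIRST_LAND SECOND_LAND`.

Beat 0 (L): throw ball1 h=4 -> lands@4:L; in-air after throw: [b1@4:L]
Beat 1 (R): throw ball2 h=8 -> lands@9:R; in-air after throw: [b1@4:L b2@9:R]
Beat 2 (L): throw ball3 h=8 -> lands@10:L; in-air after throw: [b1@4:L b2@9:R b3@10:L]
Beat 3 (R): throw ball4 h=9 -> lands@12:L; in-air after throw: [b1@4:L b2@9:R b3@10:L b4@12:L]
Beat 4 (L): throw ball1 h=2 -> lands@6:L; in-air after throw: [b1@6:L b2@9:R b3@10:L b4@12:L]
Beat 5 (R): throw ball5 h=3 -> lands@8:L; in-air after throw: [b1@6:L b5@8:L b2@9:R b3@10:L b4@12:L]
Beat 6 (L): throw ball1 h=8 -> lands@14:L; in-air after throw: [b5@8:L b2@9:R b3@10:L b4@12:L b1@14:L]
Beat 7 (R): throw ball6 h=4 -> lands@11:R; in-air after throw: [b5@8:L b2@9:R b3@10:L b6@11:R b4@12:L b1@14:L]
Beat 8 (L): throw ball5 h=8 -> lands@16:L; in-air after throw: [b2@9:R b3@10:L b6@11:R b4@12:L b1@14:L b5@16:L]
Beat 9 (R): throw ball2 h=8 -> lands@17:R; in-air after throw: [b3@10:L b6@11:R b4@12:L b1@14:L b5@16:L b2@17:R]
Beat 10 (L): throw ball3 h=9 -> lands@19:R; in-air after throw: [b6@11:R b4@12:L b1@14:L b5@16:L b2@17:R b3@19:R]
Beat 11 (R): throw ball6 h=2 -> lands@13:R; in-air after throw: [b4@12:L b6@13:R b1@14:L b5@16:L b2@17:R b3@19:R]
Beat 12 (L): throw ball4 h=3 -> lands@15:R; in-air after throw: [b6@13:R b1@14:L b4@15:R b5@16:L b2@17:R b3@19:R]
Beat 13 (R): throw ball6 h=8 -> lands@21:R; in-air after throw: [b1@14:L b4@15:R b5@16:L b2@17:R b3@19:R b6@21:R]
Beat 14 (L): throw ball1 h=4 -> lands@18:L; in-air after throw: [b4@15:R b5@16:L b2@17:R b1@18:L b3@19:R b6@21:R]
Beat 15 (R): throw ball4 h=8 -> lands@23:R; in-air after throw: [b5@16:L b2@17:R b1@18:L b3@19:R b6@21:R b4@23:R]
Beat 16 (L): throw ball5 h=8 -> lands@24:L; in-air after throw: [b2@17:R b1@18:L b3@19:R b6@21:R b4@23:R b5@24:L]
Beat 17 (R): throw ball2 h=9 -> lands@26:L; in-air after throw: [b1@18:L b3@19:R b6@21:R b4@23:R b5@24:L b2@26:L]
Beat 18 (L): throw ball1 h=2 -> lands@20:L; in-air after throw: [b3@19:R b1@20:L b6@21:R b4@23:R b5@24:L b2@26:L]
Beat 19 (R): throw ball3 h=3 -> lands@22:L; in-air after throw: [b1@20:L b6@21:R b3@22:L b4@23:R b5@24:L b2@26:L]
Ball 3: thrown@2 h=8 -> first land @10; rethrown@10 h=9 -> second land @19

Answer: 10 19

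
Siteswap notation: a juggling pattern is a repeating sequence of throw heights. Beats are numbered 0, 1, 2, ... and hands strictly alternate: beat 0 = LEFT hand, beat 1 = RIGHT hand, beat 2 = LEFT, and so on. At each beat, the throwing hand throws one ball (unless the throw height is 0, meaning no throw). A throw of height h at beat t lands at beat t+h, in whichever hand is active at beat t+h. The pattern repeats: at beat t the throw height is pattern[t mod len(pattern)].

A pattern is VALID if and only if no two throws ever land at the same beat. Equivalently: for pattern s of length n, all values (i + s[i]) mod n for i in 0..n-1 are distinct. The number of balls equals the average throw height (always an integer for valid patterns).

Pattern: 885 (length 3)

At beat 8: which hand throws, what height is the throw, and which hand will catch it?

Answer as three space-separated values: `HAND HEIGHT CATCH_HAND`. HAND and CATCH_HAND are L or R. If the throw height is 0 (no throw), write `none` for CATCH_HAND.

Answer: L 5 R

Derivation:
Beat 8: 8 mod 2 = 0, so hand = L
Throw height = pattern[8 mod 3] = pattern[2] = 5
Lands at beat 8+5=13, 13 mod 2 = 1, so catch hand = R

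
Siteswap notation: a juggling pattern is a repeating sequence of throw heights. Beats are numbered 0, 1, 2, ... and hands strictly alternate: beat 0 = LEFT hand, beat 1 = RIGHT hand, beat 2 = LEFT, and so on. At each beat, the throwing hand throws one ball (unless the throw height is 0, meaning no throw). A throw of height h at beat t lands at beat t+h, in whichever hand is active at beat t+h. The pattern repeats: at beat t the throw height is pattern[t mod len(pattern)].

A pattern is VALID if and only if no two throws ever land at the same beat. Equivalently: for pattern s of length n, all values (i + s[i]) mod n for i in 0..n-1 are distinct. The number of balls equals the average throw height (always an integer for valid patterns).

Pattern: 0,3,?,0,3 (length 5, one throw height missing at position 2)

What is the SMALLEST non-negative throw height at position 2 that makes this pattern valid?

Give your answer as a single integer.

Answer: 4

Derivation:
i=0: (0 + 0) mod 5 = 0
i=1: (1 + 3) mod 5 = 4
i=2: s[i]=? (unknown)
i=3: (3 + 0) mod 5 = 3
i=4: (4 + 3) mod 5 = 2
Known residues: [0, 2, 3, 4]; need a permutation of 0..4, so missing residue r = 1
Need (2 + s) mod 5 = 1; smallest s = (1 - 2) mod 5 = 4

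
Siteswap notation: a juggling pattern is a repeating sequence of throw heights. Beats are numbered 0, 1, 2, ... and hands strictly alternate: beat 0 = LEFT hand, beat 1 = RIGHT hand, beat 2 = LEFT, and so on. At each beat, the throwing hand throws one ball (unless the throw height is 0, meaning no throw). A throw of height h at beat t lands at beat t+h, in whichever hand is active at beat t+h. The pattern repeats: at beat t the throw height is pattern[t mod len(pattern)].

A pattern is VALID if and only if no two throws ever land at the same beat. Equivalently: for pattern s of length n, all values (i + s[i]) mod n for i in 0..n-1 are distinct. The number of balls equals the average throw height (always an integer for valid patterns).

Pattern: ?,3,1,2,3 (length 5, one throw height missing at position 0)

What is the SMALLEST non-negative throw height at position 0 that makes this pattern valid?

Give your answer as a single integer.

Answer: 1

Derivation:
i=0: s[i]=? (unknown)
i=1: (1 + 3) mod 5 = 4
i=2: (2 + 1) mod 5 = 3
i=3: (3 + 2) mod 5 = 0
i=4: (4 + 3) mod 5 = 2
Known residues: [0, 2, 3, 4]; need a permutation of 0..4, so missing residue r = 1
Need (0 + s) mod 5 = 1; smallest s = (1 - 0) mod 5 = 1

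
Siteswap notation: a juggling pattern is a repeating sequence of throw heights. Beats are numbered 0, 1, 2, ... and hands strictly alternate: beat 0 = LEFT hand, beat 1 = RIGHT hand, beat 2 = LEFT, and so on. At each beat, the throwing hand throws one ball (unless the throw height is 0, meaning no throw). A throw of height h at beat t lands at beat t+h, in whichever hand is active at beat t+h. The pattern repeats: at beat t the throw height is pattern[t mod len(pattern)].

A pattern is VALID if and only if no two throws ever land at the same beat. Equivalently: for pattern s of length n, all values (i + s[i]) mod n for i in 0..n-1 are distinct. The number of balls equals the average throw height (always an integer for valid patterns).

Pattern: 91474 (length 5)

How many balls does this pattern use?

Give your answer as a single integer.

Pattern = [9, 1, 4, 7, 4], length n = 5
  position 0: throw height = 9, running sum = 9
  position 1: throw height = 1, running sum = 10
  position 2: throw height = 4, running sum = 14
  position 3: throw height = 7, running sum = 21
  position 4: throw height = 4, running sum = 25
Total sum = 25; balls = sum / n = 25 / 5 = 5

Answer: 5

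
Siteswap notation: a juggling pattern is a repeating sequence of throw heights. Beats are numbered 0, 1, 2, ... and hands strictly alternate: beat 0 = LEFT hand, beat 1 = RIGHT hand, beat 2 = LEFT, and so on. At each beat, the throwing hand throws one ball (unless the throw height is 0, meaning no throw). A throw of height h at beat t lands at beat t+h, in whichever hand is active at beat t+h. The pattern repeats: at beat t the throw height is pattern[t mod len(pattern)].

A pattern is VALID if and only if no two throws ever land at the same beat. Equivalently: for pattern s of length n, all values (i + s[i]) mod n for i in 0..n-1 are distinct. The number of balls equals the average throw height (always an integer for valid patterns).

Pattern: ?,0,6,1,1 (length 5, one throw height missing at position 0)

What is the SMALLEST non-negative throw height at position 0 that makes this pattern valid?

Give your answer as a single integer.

i=0: s[i]=? (unknown)
i=1: (1 + 0) mod 5 = 1
i=2: (2 + 6) mod 5 = 3
i=3: (3 + 1) mod 5 = 4
i=4: (4 + 1) mod 5 = 0
Known residues: [0, 1, 3, 4]; need a permutation of 0..4, so missing residue r = 2
Need (0 + s) mod 5 = 2; smallest s = (2 - 0) mod 5 = 2

Answer: 2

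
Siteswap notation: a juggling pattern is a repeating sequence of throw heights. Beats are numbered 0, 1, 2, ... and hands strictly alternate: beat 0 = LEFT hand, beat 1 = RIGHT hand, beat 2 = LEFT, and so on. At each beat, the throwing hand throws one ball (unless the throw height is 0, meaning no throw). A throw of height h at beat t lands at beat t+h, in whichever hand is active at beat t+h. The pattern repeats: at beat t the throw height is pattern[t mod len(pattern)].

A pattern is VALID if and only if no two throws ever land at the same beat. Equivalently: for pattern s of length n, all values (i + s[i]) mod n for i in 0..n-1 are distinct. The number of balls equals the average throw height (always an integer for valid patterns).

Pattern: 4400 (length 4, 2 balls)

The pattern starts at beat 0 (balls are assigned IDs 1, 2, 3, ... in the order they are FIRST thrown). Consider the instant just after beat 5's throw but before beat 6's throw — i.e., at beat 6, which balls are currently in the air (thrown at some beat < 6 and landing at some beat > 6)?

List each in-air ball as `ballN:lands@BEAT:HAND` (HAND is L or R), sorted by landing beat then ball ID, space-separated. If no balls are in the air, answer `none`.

Beat 0 (L): throw ball1 h=4 -> lands@4:L; in-air after throw: [b1@4:L]
Beat 1 (R): throw ball2 h=4 -> lands@5:R; in-air after throw: [b1@4:L b2@5:R]
Beat 4 (L): throw ball1 h=4 -> lands@8:L; in-air after throw: [b2@5:R b1@8:L]
Beat 5 (R): throw ball2 h=4 -> lands@9:R; in-air after throw: [b1@8:L b2@9:R]

Answer: ball1:lands@8:L ball2:lands@9:R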